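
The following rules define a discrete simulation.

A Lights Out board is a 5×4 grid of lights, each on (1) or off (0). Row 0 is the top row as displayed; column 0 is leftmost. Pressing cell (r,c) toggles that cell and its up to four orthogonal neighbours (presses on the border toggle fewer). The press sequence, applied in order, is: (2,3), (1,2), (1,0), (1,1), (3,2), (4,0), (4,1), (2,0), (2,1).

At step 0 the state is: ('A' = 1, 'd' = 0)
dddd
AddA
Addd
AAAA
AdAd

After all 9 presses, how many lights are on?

t=0: dddd
AddA
Addd
AAAA
AdAd
t=1: dddd
Addd
AdAA
AAAd
AdAd
t=2: ddAd
AAAA
AddA
AAAd
AdAd
t=3: AdAd
ddAA
dddA
AAAd
AdAd
t=4: AAAd
AAdA
dAdA
AAAd
AdAd
t=5: AAAd
AAdA
dAAA
AddA
Addd
t=6: AAAd
AAdA
dAAA
dddA
dAdd
t=7: AAAd
AAdA
dAAA
dAdA
AdAd
t=8: AAAd
dAdA
AdAA
AAdA
AdAd
t=9: AAAd
dddA
dAdA
AddA
AdAd

10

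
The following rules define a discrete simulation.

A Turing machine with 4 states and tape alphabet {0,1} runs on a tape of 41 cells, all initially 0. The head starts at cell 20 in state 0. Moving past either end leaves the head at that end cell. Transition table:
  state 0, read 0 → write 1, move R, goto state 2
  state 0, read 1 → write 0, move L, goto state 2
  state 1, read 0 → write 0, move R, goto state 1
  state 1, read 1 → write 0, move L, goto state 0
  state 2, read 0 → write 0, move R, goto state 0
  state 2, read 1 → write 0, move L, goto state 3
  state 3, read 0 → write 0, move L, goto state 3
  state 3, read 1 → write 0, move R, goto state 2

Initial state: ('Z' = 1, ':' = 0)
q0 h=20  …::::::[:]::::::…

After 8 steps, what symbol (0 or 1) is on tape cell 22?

t=0: q0 h=20  …::::::[:]::::::…
t=1: q2 h=21  …:::::Z[:]::::::…
t=2: q0 h=22  …::::Z:[:]::::::…
t=3: q2 h=23  …:::Z:Z[:]::::::…
t=4: q0 h=24  …::Z:Z:[:]::::::…
t=5: q2 h=25  …:Z:Z:Z[:]::::::…
t=6: q0 h=26  …Z:Z:Z:[:]::::::…
t=7: q2 h=27  …:Z:Z:Z[:]::::::…
t=8: q0 h=28  …Z:Z:Z:[:]::::::…

1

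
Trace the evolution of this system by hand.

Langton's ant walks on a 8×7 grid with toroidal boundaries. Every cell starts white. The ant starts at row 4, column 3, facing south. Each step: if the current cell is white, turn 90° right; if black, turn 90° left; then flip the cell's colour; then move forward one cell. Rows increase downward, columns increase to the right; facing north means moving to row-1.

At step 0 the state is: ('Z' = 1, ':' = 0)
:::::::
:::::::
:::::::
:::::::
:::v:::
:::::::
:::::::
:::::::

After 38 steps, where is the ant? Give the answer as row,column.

step 0: :::::::
:::::::
:::::::
:::::::
:::v:::
:::::::
:::::::
:::::::
step 1: :::::::
:::::::
:::::::
:::::::
::<Z:::
:::::::
:::::::
:::::::
step 2: :::::::
:::::::
:::::::
::^::::
::ZZ:::
:::::::
:::::::
:::::::
step 3: :::::::
:::::::
:::::::
::Z>:::
::ZZ:::
:::::::
:::::::
:::::::
step 4: :::::::
:::::::
:::::::
::ZZ:::
::Zv:::
:::::::
:::::::
:::::::
step 5: :::::::
:::::::
:::::::
::ZZ:::
::Z:>::
:::::::
:::::::
:::::::
step 6: :::::::
:::::::
:::::::
::ZZ:::
::Z:Z::
::::v::
:::::::
:::::::
step 7: :::::::
:::::::
:::::::
::ZZ:::
::Z:Z::
:::<Z::
:::::::
:::::::
step 8: :::::::
:::::::
:::::::
::ZZ:::
::Z^Z::
:::ZZ::
:::::::
:::::::
step 9: :::::::
:::::::
:::::::
::ZZ:::
::ZZ>::
:::ZZ::
:::::::
:::::::
step 10: :::::::
:::::::
:::::::
::ZZ^::
::ZZ:::
:::ZZ::
:::::::
:::::::
step 11: :::::::
:::::::
:::::::
::ZZZ>:
::ZZ:::
:::ZZ::
:::::::
:::::::
step 12: :::::::
:::::::
:::::::
::ZZZZ:
::ZZ:v:
:::ZZ::
:::::::
:::::::
step 13: :::::::
:::::::
:::::::
::ZZZZ:
::ZZ<Z:
:::ZZ::
:::::::
:::::::
step 14: :::::::
:::::::
:::::::
::ZZ^Z:
::ZZZZ:
:::ZZ::
:::::::
:::::::
step 15: :::::::
:::::::
:::::::
::Z<:Z:
::ZZZZ:
:::ZZ::
:::::::
:::::::
step 16: :::::::
:::::::
:::::::
::Z::Z:
::ZvZZ:
:::ZZ::
:::::::
:::::::
step 17: :::::::
:::::::
:::::::
::Z::Z:
::Z:>Z:
:::ZZ::
:::::::
:::::::
step 18: :::::::
:::::::
:::::::
::Z:^Z:
::Z::Z:
:::ZZ::
:::::::
:::::::
step 19: :::::::
:::::::
:::::::
::Z:Z>:
::Z::Z:
:::ZZ::
:::::::
:::::::
step 20: :::::::
:::::::
:::::^:
::Z:Z::
::Z::Z:
:::ZZ::
:::::::
:::::::
step 21: :::::::
:::::::
:::::Z>
::Z:Z::
::Z::Z:
:::ZZ::
:::::::
:::::::
step 22: :::::::
:::::::
:::::ZZ
::Z:Z:v
::Z::Z:
:::ZZ::
:::::::
:::::::
step 23: :::::::
:::::::
:::::ZZ
::Z:Z<Z
::Z::Z:
:::ZZ::
:::::::
:::::::
step 24: :::::::
:::::::
:::::^Z
::Z:ZZZ
::Z::Z:
:::ZZ::
:::::::
:::::::
step 25: :::::::
:::::::
::::<:Z
::Z:ZZZ
::Z::Z:
:::ZZ::
:::::::
:::::::
step 26: :::::::
::::^::
::::Z:Z
::Z:ZZZ
::Z::Z:
:::ZZ::
:::::::
:::::::
step 27: :::::::
::::Z>:
::::Z:Z
::Z:ZZZ
::Z::Z:
:::ZZ::
:::::::
:::::::
step 28: :::::::
::::ZZ:
::::ZvZ
::Z:ZZZ
::Z::Z:
:::ZZ::
:::::::
:::::::
step 29: :::::::
::::ZZ:
::::<ZZ
::Z:ZZZ
::Z::Z:
:::ZZ::
:::::::
:::::::
step 30: :::::::
::::ZZ:
:::::ZZ
::Z:vZZ
::Z::Z:
:::ZZ::
:::::::
:::::::
step 31: :::::::
::::ZZ:
:::::ZZ
::Z::>Z
::Z::Z:
:::ZZ::
:::::::
:::::::
step 32: :::::::
::::ZZ:
:::::^Z
::Z:::Z
::Z::Z:
:::ZZ::
:::::::
:::::::
step 33: :::::::
::::ZZ:
::::<:Z
::Z:::Z
::Z::Z:
:::ZZ::
:::::::
:::::::
step 34: :::::::
::::^Z:
::::Z:Z
::Z:::Z
::Z::Z:
:::ZZ::
:::::::
:::::::
step 35: :::::::
:::<:Z:
::::Z:Z
::Z:::Z
::Z::Z:
:::ZZ::
:::::::
:::::::
step 36: :::^:::
:::Z:Z:
::::Z:Z
::Z:::Z
::Z::Z:
:::ZZ::
:::::::
:::::::
step 37: :::Z>::
:::Z:Z:
::::Z:Z
::Z:::Z
::Z::Z:
:::ZZ::
:::::::
:::::::
step 38: :::ZZ::
:::ZvZ:
::::Z:Z
::Z:::Z
::Z::Z:
:::ZZ::
:::::::
:::::::

1,4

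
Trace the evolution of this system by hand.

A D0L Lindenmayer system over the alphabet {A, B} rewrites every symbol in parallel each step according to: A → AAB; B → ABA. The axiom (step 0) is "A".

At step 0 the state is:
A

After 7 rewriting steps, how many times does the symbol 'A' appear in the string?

1458

step 0: A
step 1: AAB
step 2: AABAABABA
step 3: AABAABABAAABAABABAAABABAAAB
step 4: AABAABABAAABAABABAAABABAAABAABAABABAAABAABABAAABABAAABAABAABABAAABABAAABAABAABABA
step 5: AABAABABAAABAABABAAABABAAABAABAABABAAABAABABAAABABAAABAABA…AAABAABAABABAAABABAAABAABAABABAAABAABABAAABAABABAAABABAAAB  (len 243)
step 6: AABAABABAAABAABABAAABABAAABAABAABABAAABAABABAAABABAAABAABA…AAABAABAABABAAABAABABAAABABAAABAABAABABAAABABAAABAABAABABA  (len 729)
step 7: AABAABABAAABAABABAAABABAAABAABAABABAAABAABABAAABABAAABAABA…AAABAABAABABAAABABAAABAABAABABAAABAABABAAABAABABAAABABAAAB  (len 2187)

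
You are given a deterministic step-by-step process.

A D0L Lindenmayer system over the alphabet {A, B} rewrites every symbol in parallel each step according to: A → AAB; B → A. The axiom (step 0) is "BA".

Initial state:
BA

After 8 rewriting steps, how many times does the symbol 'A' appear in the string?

step 0: BA
step 1: AAAB
step 2: AABAABAABA
step 3: AABAABAAABAABAAABAABAAAB
step 4: AABAABAAABAABAAABAABAABAAABAABAAABAABAABAAABAABAAABAABAABA
step 5: AABAABAAABAABAAABAABAABAAABAABAAABAABAABAAABAABAAABAABAAAB…AABAABAAABAABAAABAABAABAAABAABAAABAABAABAAABAABAAABAABAAAB  (len 140)
step 6: AABAABAAABAABAAABAABAABAAABAABAAABAABAABAAABAABAAABAABAAAB…AABAABAAABAABAAABAABAABAAABAABAAABAABAABAAABAABAAABAABAABA  (len 338)
step 7: AABAABAAABAABAAABAABAABAAABAABAAABAABAABAAABAABAAABAABAAAB…AABAABAAABAABAAABAABAABAAABAABAAABAABAABAAABAABAAABAABAAAB  (len 816)
step 8: AABAABAAABAABAAABAABAABAAABAABAAABAABAABAAABAABAAABAABAAAB…AABAABAAABAABAAABAABAABAAABAABAAABAABAABAAABAABAAABAABAABA  (len 1970)

1393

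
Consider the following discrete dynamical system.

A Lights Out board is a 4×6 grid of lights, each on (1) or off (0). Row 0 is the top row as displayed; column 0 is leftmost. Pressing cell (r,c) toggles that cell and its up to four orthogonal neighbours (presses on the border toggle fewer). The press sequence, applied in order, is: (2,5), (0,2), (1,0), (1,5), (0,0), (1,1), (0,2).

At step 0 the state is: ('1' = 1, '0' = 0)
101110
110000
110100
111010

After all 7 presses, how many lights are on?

15

step 0: 101110
110000
110100
111010
step 1: 101110
110001
110111
111011
step 2: 110010
111001
110111
111011
step 3: 010010
001001
010111
111011
step 4: 010011
001010
010110
111011
step 5: 100011
101010
010110
111011
step 6: 110011
010010
000110
111011
step 7: 101111
011010
000110
111011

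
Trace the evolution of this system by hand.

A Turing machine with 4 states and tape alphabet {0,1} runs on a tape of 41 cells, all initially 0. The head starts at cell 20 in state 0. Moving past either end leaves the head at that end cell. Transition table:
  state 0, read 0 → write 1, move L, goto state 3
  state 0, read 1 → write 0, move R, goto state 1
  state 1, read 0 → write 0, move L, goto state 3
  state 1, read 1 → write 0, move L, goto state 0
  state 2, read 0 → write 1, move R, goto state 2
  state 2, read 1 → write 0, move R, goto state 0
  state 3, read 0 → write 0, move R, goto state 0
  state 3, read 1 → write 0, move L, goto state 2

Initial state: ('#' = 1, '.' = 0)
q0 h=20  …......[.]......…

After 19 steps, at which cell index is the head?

k=0  q0 h=20  …......[.]......…
k=1  q3 h=19  …......[.]#.....…
k=2  q0 h=20  …......[#]......…
k=3  q1 h=21  …......[.]......…
k=4  q3 h=20  …......[.]......…
k=5  q0 h=21  …......[.]......…
k=6  q3 h=20  …......[.]#.....…
k=7  q0 h=21  …......[#]......…
k=8  q1 h=22  …......[.]......…
k=9  q3 h=21  …......[.]......…
k=10  q0 h=22  …......[.]......…
k=11  q3 h=21  …......[.]#.....…
k=12  q0 h=22  …......[#]......…
k=13  q1 h=23  …......[.]......…
k=14  q3 h=22  …......[.]......…
k=15  q0 h=23  …......[.]......…
k=16  q3 h=22  …......[.]#.....…
k=17  q0 h=23  …......[#]......…
k=18  q1 h=24  …......[.]......…
k=19  q3 h=23  …......[.]......…

23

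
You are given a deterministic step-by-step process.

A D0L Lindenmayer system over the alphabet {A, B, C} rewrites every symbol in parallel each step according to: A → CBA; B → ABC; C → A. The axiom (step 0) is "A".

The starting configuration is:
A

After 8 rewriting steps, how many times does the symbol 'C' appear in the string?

408

t=0: A
t=1: CBA
t=2: AABCCBA
t=3: CBACBAABCAAABCCBA
t=4: AABCCBAAABCCBACBAABCACBACBACBAABCAAABCCBA
t=5: CBACBAABCAAABCCBACBACBAABCAAABCCBAAABCCBACBAABCACBAAABCCBAAABCCBAAABCCBACBAABCACBACBACBAABCAAABCCBA
t=6: AABCCBAAABCCBACBAABCACBACBACBAABCAAABCCBAAABCCBAAABCCBACBA…CBAABCACBAAABCCBAAABCCBAAABCCBACBAABCACBACBACBAABCAAABCCBA  (len 239)
t=7: CBACBAABCAAABCCBACBACBAABCAAABCCBAAABCCBACBAABCACBAAABCCBA…CBAABCACBAAABCCBAAABCCBAAABCCBACBAABCACBACBACBAABCAAABCCBA  (len 577)
t=8: AABCCBAAABCCBACBAABCACBACBACBAABCAAABCCBAAABCCBAAABCCBACBA…CBAABCACBAAABCCBAAABCCBAAABCCBACBAABCACBACBACBAABCAAABCCBA  (len 1393)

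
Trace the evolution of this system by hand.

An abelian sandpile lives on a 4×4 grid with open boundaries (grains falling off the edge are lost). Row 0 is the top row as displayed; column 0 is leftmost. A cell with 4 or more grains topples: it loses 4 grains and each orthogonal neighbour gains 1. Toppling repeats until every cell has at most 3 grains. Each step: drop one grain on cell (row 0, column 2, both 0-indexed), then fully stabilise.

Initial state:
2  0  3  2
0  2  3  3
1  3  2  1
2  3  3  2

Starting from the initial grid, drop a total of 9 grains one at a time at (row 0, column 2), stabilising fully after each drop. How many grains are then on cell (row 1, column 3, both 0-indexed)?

1

0) 2  0  3  2
0  2  3  3
1  3  2  1
2  3  3  2
1) 2  1  2  0
0  3  1  1
1  3  3  2
2  3  3  2
2) 2  1  3  0
0  3  1  1
1  3  3  2
2  3  3  2
3) 2  2  0  1
0  3  2  1
1  3  3  2
2  3  3  2
4) 2  2  1  1
0  3  2  1
1  3  3  2
2  3  3  2
5) 2  2  2  1
0  3  2  1
1  3  3  2
2  3  3  2
6) 2  2  3  1
0  3  2  1
1  3  3  2
2  3  3  2
7) 2  3  0  2
0  3  3  1
1  3  3  2
2  3  3  2
8) 2  3  1  2
0  3  3  1
1  3  3  2
2  3  3  2
9) 2  3  2  2
0  3  3  1
1  3  3  2
2  3  3  2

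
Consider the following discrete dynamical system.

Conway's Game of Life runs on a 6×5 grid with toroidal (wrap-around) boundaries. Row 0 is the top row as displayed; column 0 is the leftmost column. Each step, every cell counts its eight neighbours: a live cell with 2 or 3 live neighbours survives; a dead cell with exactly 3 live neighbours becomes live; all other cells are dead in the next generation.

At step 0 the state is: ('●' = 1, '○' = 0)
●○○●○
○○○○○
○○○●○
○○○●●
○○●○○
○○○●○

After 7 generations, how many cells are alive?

2

0) ●○○●○
○○○○○
○○○●○
○○○●●
○○●○○
○○○●○
1) ○○○○●
○○○○●
○○○●●
○○●●●
○○●○●
○○●●●
2) ●○○○●
●○○○●
●○●○○
●○●○○
●●○○○
●○●○●
3) ○○○○○
○○○●○
●○○●○
●○●○●
○○●●○
○○○●○
4) ○○○○○
○○○○●
●●●●○
●○●○○
○●●○○
○○●●○
5) ○○○●○
●●●●●
●○●●○
●○○○●
○○○○○
○●●●○
6) ○○○○○
●○○○○
○○○○○
●●○●●
●●●●●
○○●●○
7) ○○○○○
○○○○○
○●○○○
○○○○○
○○○○○
●○○○○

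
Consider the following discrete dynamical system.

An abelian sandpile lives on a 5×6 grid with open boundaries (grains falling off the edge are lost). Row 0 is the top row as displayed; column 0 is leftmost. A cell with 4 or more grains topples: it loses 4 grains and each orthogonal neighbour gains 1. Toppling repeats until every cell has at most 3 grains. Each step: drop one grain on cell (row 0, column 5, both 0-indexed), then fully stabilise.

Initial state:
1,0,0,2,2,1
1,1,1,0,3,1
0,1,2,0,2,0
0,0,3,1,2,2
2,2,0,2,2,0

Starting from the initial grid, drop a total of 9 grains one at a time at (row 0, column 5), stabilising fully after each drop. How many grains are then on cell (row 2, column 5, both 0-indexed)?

step 0: 1,0,0,2,2,1
1,1,1,0,3,1
0,1,2,0,2,0
0,0,3,1,2,2
2,2,0,2,2,0
step 1: 1,0,0,2,2,2
1,1,1,0,3,1
0,1,2,0,2,0
0,0,3,1,2,2
2,2,0,2,2,0
step 2: 1,0,0,2,2,3
1,1,1,0,3,1
0,1,2,0,2,0
0,0,3,1,2,2
2,2,0,2,2,0
step 3: 1,0,0,2,3,0
1,1,1,0,3,2
0,1,2,0,2,0
0,0,3,1,2,2
2,2,0,2,2,0
step 4: 1,0,0,2,3,1
1,1,1,0,3,2
0,1,2,0,2,0
0,0,3,1,2,2
2,2,0,2,2,0
step 5: 1,0,0,2,3,2
1,1,1,0,3,2
0,1,2,0,2,0
0,0,3,1,2,2
2,2,0,2,2,0
step 6: 1,0,0,2,3,3
1,1,1,0,3,2
0,1,2,0,2,0
0,0,3,1,2,2
2,2,0,2,2,0
step 7: 1,0,0,3,1,2
1,1,1,1,1,0
0,1,2,0,3,1
0,0,3,1,2,2
2,2,0,2,2,0
step 8: 1,0,0,3,1,3
1,1,1,1,1,0
0,1,2,0,3,1
0,0,3,1,2,2
2,2,0,2,2,0
step 9: 1,0,0,3,2,0
1,1,1,1,1,1
0,1,2,0,3,1
0,0,3,1,2,2
2,2,0,2,2,0

1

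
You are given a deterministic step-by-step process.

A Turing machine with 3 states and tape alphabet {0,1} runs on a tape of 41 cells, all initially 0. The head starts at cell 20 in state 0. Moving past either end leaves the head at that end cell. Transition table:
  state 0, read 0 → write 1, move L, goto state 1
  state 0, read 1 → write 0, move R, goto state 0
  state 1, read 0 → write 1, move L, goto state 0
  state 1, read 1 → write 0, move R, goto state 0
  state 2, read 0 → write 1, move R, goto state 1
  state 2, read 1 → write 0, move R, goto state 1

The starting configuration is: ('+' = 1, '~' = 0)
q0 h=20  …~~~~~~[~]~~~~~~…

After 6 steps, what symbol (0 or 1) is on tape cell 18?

1

step 0: q0 h=20  …~~~~~~[~]~~~~~~…
step 1: q1 h=19  …~~~~~~[~]+~~~~~…
step 2: q0 h=18  …~~~~~~[~]++~~~~…
step 3: q1 h=17  …~~~~~~[~]+++~~~…
step 4: q0 h=16  …~~~~~~[~]++++~~…
step 5: q1 h=15  …~~~~~~[~]+++++~…
step 6: q0 h=14  …~~~~~~[~]++++++…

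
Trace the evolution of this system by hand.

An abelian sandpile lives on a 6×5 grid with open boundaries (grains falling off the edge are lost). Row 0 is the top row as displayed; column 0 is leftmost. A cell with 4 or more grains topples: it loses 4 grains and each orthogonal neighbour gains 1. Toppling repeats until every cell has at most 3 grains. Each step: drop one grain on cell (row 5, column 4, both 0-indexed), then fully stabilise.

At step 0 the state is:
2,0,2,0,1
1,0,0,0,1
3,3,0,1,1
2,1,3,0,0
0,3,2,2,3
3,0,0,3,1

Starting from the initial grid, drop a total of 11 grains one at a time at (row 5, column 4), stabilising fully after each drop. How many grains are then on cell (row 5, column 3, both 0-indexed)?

3

[0] 2,0,2,0,1
1,0,0,0,1
3,3,0,1,1
2,1,3,0,0
0,3,2,2,3
3,0,0,3,1
[1] 2,0,2,0,1
1,0,0,0,1
3,3,0,1,1
2,1,3,0,0
0,3,2,2,3
3,0,0,3,2
[2] 2,0,2,0,1
1,0,0,0,1
3,3,0,1,1
2,1,3,0,0
0,3,2,2,3
3,0,0,3,3
[3] 2,0,2,0,1
1,0,0,0,1
3,3,0,1,1
2,1,3,1,1
0,3,3,0,1
3,0,1,1,2
[4] 2,0,2,0,1
1,0,0,0,1
3,3,0,1,1
2,1,3,1,1
0,3,3,0,1
3,0,1,1,3
[5] 2,0,2,0,1
1,0,0,0,1
3,3,0,1,1
2,1,3,1,1
0,3,3,0,2
3,0,1,2,0
[6] 2,0,2,0,1
1,0,0,0,1
3,3,0,1,1
2,1,3,1,1
0,3,3,0,2
3,0,1,2,1
[7] 2,0,2,0,1
1,0,0,0,1
3,3,0,1,1
2,1,3,1,1
0,3,3,0,2
3,0,1,2,2
[8] 2,0,2,0,1
1,0,0,0,1
3,3,0,1,1
2,1,3,1,1
0,3,3,0,2
3,0,1,2,3
[9] 2,0,2,0,1
1,0,0,0,1
3,3,0,1,1
2,1,3,1,1
0,3,3,0,3
3,0,1,3,0
[10] 2,0,2,0,1
1,0,0,0,1
3,3,0,1,1
2,1,3,1,1
0,3,3,0,3
3,0,1,3,1
[11] 2,0,2,0,1
1,0,0,0,1
3,3,0,1,1
2,1,3,1,1
0,3,3,0,3
3,0,1,3,2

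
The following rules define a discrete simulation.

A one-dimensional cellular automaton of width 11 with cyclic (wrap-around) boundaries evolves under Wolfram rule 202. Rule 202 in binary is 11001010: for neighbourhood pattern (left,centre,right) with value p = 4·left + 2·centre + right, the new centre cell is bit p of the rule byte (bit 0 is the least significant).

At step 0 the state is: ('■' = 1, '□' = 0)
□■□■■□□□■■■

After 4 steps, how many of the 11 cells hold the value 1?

9

[0] □■□■■□□□■■■
[1] □□□■■□□■■■■
[2] □□■■■□■■■■■
[3] □■■■■□■■■■■
[4] □■■■■□■■■■■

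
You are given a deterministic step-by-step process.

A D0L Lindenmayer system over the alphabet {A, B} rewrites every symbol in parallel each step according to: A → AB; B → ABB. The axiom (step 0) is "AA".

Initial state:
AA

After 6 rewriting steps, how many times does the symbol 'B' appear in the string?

0) AA
1) ABAB
2) ABABBABABB
3) ABABBABABBABBABABBABABBABB
4) ABABBABABBABBABABBABABBABBABABBABBABABBABABBABBABABBABABBABBABABBABB
5) ABABBABABBABBABABBABABBABBABABBABBABABBABABBABBABABBABABBA…ABBABABBABABBABBABABBABABBABBABABBABBABABBABABBABBABABBABB  (len 178)
6) ABABBABABBABBABABBABABBABBABABBABBABABBABABBABBABABBABABBA…ABBABABBABABBABBABABBABABBABBABABBABBABABBABABBABBABABBABB  (len 466)

288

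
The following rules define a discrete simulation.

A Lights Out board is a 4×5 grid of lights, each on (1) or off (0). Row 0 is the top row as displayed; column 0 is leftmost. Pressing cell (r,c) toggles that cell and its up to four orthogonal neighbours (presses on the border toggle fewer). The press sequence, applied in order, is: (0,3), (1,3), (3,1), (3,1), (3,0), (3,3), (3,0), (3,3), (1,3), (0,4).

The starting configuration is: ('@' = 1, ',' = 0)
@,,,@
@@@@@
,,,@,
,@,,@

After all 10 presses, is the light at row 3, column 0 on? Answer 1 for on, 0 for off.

0

[0] @,,,@
@@@@@
,,,@,
,@,,@
[1] @,@@,
@@@,@
,,,@,
,@,,@
[2] @,@,,
@@,@,
,,,,,
,@,,@
[3] @,@,,
@@,@,
,@,,,
@,@,@
[4] @,@,,
@@,@,
,,,,,
,@,,@
[5] @,@,,
@@,@,
@,,,,
@,,,@
[6] @,@,,
@@,@,
@,,@,
@,@@,
[7] @,@,,
@@,@,
,,,@,
,@@@,
[8] @,@,,
@@,@,
,,,,,
,@,,@
[9] @,@@,
@@@,@
,,,@,
,@,,@
[10] @,@,@
@@@,,
,,,@,
,@,,@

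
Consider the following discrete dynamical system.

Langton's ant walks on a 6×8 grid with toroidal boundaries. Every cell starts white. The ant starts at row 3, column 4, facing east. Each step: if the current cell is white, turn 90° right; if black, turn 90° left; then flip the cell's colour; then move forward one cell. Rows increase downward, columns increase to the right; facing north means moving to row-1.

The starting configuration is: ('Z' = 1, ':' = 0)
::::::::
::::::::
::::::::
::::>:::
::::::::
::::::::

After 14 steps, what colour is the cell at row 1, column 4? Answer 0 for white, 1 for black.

step 0: ::::::::
::::::::
::::::::
::::>:::
::::::::
::::::::
step 1: ::::::::
::::::::
::::::::
::::Z:::
::::v:::
::::::::
step 2: ::::::::
::::::::
::::::::
::::Z:::
:::<Z:::
::::::::
step 3: ::::::::
::::::::
::::::::
:::^Z:::
:::ZZ:::
::::::::
step 4: ::::::::
::::::::
::::::::
:::Z>:::
:::ZZ:::
::::::::
step 5: ::::::::
::::::::
::::^:::
:::Z::::
:::ZZ:::
::::::::
step 6: ::::::::
::::::::
::::Z>::
:::Z::::
:::ZZ:::
::::::::
step 7: ::::::::
::::::::
::::ZZ::
:::Z:v::
:::ZZ:::
::::::::
step 8: ::::::::
::::::::
::::ZZ::
:::Z<Z::
:::ZZ:::
::::::::
step 9: ::::::::
::::::::
::::^Z::
:::ZZZ::
:::ZZ:::
::::::::
step 10: ::::::::
::::::::
:::<:Z::
:::ZZZ::
:::ZZ:::
::::::::
step 11: ::::::::
:::^::::
:::Z:Z::
:::ZZZ::
:::ZZ:::
::::::::
step 12: ::::::::
:::Z>:::
:::Z:Z::
:::ZZZ::
:::ZZ:::
::::::::
step 13: ::::::::
:::ZZ:::
:::ZvZ::
:::ZZZ::
:::ZZ:::
::::::::
step 14: ::::::::
:::ZZ:::
:::<ZZ::
:::ZZZ::
:::ZZ:::
::::::::

1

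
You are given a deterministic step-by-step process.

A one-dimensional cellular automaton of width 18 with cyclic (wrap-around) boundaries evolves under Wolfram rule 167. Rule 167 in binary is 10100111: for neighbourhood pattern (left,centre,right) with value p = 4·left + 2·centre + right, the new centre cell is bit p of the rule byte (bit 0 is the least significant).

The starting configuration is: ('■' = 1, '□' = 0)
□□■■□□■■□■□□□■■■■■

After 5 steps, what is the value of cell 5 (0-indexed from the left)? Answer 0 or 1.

0

t=0: □□■■□□■■□■□□□■■■■■
t=1: □■□□□■□□■■□■■□■■■□
t=2: ■■□■■■□■□□■□□■□■□□
t=3: □□■□■□■■□■■□■■■■□■
t=4: □■■■■■□□■□□■□■■□■■
t=5: ■□■■■□□■■□■■■□□■□□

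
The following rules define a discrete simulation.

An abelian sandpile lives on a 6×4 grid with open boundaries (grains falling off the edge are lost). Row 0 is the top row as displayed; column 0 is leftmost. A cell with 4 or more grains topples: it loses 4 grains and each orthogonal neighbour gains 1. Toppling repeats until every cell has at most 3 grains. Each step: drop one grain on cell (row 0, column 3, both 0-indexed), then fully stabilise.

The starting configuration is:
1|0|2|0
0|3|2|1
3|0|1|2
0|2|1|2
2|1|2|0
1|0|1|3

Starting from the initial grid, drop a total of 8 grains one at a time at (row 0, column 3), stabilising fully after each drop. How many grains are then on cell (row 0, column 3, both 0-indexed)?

1

[0] 1|0|2|0
0|3|2|1
3|0|1|2
0|2|1|2
2|1|2|0
1|0|1|3
[1] 1|0|2|1
0|3|2|1
3|0|1|2
0|2|1|2
2|1|2|0
1|0|1|3
[2] 1|0|2|2
0|3|2|1
3|0|1|2
0|2|1|2
2|1|2|0
1|0|1|3
[3] 1|0|2|3
0|3|2|1
3|0|1|2
0|2|1|2
2|1|2|0
1|0|1|3
[4] 1|0|3|0
0|3|2|2
3|0|1|2
0|2|1|2
2|1|2|0
1|0|1|3
[5] 1|0|3|1
0|3|2|2
3|0|1|2
0|2|1|2
2|1|2|0
1|0|1|3
[6] 1|0|3|2
0|3|2|2
3|0|1|2
0|2|1|2
2|1|2|0
1|0|1|3
[7] 1|0|3|3
0|3|2|2
3|0|1|2
0|2|1|2
2|1|2|0
1|0|1|3
[8] 1|1|0|1
0|3|3|3
3|0|1|2
0|2|1|2
2|1|2|0
1|0|1|3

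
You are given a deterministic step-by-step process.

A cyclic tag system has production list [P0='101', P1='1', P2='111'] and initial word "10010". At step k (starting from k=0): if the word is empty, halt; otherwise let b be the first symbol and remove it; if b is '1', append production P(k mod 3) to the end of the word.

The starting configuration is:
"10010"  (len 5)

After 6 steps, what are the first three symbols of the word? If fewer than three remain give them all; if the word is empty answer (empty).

t=0: "10010"  (len 5)
t=1: "0010101"  (len 7)
t=2: "010101"  (len 6)
t=3: "10101"  (len 5)
t=4: "0101101"  (len 7)
t=5: "101101"  (len 6)
t=6: "01101111"  (len 8)

011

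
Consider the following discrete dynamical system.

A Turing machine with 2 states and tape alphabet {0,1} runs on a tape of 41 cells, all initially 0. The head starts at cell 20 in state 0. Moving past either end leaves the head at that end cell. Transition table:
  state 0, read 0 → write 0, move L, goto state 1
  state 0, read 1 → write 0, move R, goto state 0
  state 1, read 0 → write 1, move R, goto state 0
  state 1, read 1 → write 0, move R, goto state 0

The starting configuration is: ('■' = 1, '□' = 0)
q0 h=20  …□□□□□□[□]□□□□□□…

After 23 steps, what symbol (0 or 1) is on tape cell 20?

step 0: q0 h=20  …□□□□□□[□]□□□□□□…
step 1: q1 h=19  …□□□□□□[□]□□□□□□…
step 2: q0 h=20  …□□□□□■[□]□□□□□□…
step 3: q1 h=19  …□□□□□□[■]□□□□□□…
step 4: q0 h=20  …□□□□□□[□]□□□□□□…
step 5: q1 h=19  …□□□□□□[□]□□□□□□…
step 6: q0 h=20  …□□□□□■[□]□□□□□□…
step 7: q1 h=19  …□□□□□□[■]□□□□□□…
step 8: q0 h=20  …□□□□□□[□]□□□□□□…
step 9: q1 h=19  …□□□□□□[□]□□□□□□…
step 10: q0 h=20  …□□□□□■[□]□□□□□□…
step 11: q1 h=19  …□□□□□□[■]□□□□□□…
step 12: q0 h=20  …□□□□□□[□]□□□□□□…
step 13: q1 h=19  …□□□□□□[□]□□□□□□…
step 14: q0 h=20  …□□□□□■[□]□□□□□□…
step 15: q1 h=19  …□□□□□□[■]□□□□□□…
step 16: q0 h=20  …□□□□□□[□]□□□□□□…
step 17: q1 h=19  …□□□□□□[□]□□□□□□…
step 18: q0 h=20  …□□□□□■[□]□□□□□□…
step 19: q1 h=19  …□□□□□□[■]□□□□□□…
step 20: q0 h=20  …□□□□□□[□]□□□□□□…
step 21: q1 h=19  …□□□□□□[□]□□□□□□…
step 22: q0 h=20  …□□□□□■[□]□□□□□□…
step 23: q1 h=19  …□□□□□□[■]□□□□□□…

0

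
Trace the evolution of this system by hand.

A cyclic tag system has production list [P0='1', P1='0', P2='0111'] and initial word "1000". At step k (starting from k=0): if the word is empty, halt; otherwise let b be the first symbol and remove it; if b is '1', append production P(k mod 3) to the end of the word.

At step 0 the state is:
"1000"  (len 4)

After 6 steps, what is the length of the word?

k=0  "1000"  (len 4)
k=1  "0001"  (len 4)
k=2  "001"  (len 3)
k=3  "01"  (len 2)
k=4  "1"  (len 1)
k=5  "0"  (len 1)
k=6  (halted — word empty)

0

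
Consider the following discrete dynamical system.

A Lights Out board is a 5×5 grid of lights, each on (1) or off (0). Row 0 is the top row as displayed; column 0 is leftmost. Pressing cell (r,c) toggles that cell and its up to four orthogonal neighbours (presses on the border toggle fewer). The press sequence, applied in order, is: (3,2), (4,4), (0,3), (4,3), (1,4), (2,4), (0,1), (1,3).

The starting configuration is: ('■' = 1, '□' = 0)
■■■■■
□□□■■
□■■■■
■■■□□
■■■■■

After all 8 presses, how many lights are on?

14

gen 0: ■■■■■
□□□■■
□■■■■
■■■□□
■■■■■
gen 1: ■■■■■
□□□■■
□■□■■
■□□■□
■■□■■
gen 2: ■■■■■
□□□■■
□■□■■
■□□■■
■■□□□
gen 3: ■■□□□
□□□□■
□■□■■
■□□■■
■■□□□
gen 4: ■■□□□
□□□□■
□■□■■
■□□□■
■■■■■
gen 5: ■■□□■
□□□■□
□■□■□
■□□□■
■■■■■
gen 6: ■■□□■
□□□■■
□■□□■
■□□□□
■■■■■
gen 7: □□■□■
□■□■■
□■□□■
■□□□□
■■■■■
gen 8: □□■■■
□■■□□
□■□■■
■□□□□
■■■■■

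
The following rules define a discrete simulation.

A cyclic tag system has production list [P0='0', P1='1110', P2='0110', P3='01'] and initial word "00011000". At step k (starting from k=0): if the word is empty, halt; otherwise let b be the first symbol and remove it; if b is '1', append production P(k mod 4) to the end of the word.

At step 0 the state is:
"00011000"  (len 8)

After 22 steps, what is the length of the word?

gen 0: "00011000"  (len 8)
gen 1: "0011000"  (len 7)
gen 2: "011000"  (len 6)
gen 3: "11000"  (len 5)
gen 4: "100001"  (len 6)
gen 5: "000010"  (len 6)
gen 6: "00010"  (len 5)
gen 7: "0010"  (len 4)
gen 8: "010"  (len 3)
gen 9: "10"  (len 2)
gen 10: "01110"  (len 5)
gen 11: "1110"  (len 4)
gen 12: "11001"  (len 5)
gen 13: "10010"  (len 5)
gen 14: "00101110"  (len 8)
gen 15: "0101110"  (len 7)
gen 16: "101110"  (len 6)
gen 17: "011100"  (len 6)
gen 18: "11100"  (len 5)
gen 19: "11000110"  (len 8)
gen 20: "100011001"  (len 9)
gen 21: "000110010"  (len 9)
gen 22: "00110010"  (len 8)

8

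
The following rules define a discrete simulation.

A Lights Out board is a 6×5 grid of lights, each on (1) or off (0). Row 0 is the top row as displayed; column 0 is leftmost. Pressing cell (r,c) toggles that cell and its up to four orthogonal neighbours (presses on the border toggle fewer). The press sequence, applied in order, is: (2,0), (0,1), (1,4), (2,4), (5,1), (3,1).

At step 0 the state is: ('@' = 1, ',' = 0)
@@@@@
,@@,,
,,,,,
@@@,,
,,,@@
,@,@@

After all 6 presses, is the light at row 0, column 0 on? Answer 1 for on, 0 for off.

gen 0: @@@@@
,@@,,
,,,,,
@@@,,
,,,@@
,@,@@
gen 1: @@@@@
@@@,,
@@,,,
,@@,,
,,,@@
,@,@@
gen 2: ,,,@@
@,@,,
@@,,,
,@@,,
,,,@@
,@,@@
gen 3: ,,,@,
@,@@@
@@,,@
,@@,,
,,,@@
,@,@@
gen 4: ,,,@,
@,@@,
@@,@,
,@@,@
,,,@@
,@,@@
gen 5: ,,,@,
@,@@,
@@,@,
,@@,@
,@,@@
@,@@@
gen 6: ,,,@,
@,@@,
@,,@,
@,,,@
,,,@@
@,@@@

0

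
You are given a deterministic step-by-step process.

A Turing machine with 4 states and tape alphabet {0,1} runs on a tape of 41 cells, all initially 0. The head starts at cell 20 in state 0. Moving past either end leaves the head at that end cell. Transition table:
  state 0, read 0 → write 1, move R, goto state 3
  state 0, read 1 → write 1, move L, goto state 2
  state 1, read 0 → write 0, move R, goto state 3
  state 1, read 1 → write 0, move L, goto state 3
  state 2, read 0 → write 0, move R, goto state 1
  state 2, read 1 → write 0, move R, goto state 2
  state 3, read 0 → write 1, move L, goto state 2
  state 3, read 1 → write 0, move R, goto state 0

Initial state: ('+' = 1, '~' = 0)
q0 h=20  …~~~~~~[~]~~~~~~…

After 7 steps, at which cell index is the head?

gen 0: q0 h=20  …~~~~~~[~]~~~~~~…
gen 1: q3 h=21  …~~~~~+[~]~~~~~~…
gen 2: q2 h=20  …~~~~~~[+]+~~~~~…
gen 3: q2 h=21  …~~~~~~[+]~~~~~~…
gen 4: q2 h=22  …~~~~~~[~]~~~~~~…
gen 5: q1 h=23  …~~~~~~[~]~~~~~~…
gen 6: q3 h=24  …~~~~~~[~]~~~~~~…
gen 7: q2 h=23  …~~~~~~[~]+~~~~~…

23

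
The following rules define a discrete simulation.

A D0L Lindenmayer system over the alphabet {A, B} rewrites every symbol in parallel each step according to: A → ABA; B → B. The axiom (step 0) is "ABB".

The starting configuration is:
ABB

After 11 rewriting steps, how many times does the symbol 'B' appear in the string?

2049

step 0: ABB
step 1: ABABB
step 2: ABABABABB
step 3: ABABABABABABABABB
step 4: ABABABABABABABABABABABABABABABABB
step 5: ABABABABABABABABABABABABABABABABABABABABABABABABABABABABABABABABB
step 6: ABABABABABABABABABABABABABABABABABABABABABABABABABABABABAB…BABABABABABABABABABABABABABABABABABABABABABABABABABABABABB  (len 129)
step 7: ABABABABABABABABABABABABABABABABABABABABABABABABABABABABAB…BABABABABABABABABABABABABABABABABABABABABABABABABABABABABB  (len 257)
step 8: ABABABABABABABABABABABABABABABABABABABABABABABABABABABABAB…BABABABABABABABABABABABABABABABABABABABABABABABABABABABABB  (len 513)
step 9: ABABABABABABABABABABABABABABABABABABABABABABABABABABABABAB…BABABABABABABABABABABABABABABABABABABABABABABABABABABABABB  (len 1025)
step 10: ABABABABABABABABABABABABABABABABABABABABABABABABABABABABAB…BABABABABABABABABABABABABABABABABABABABABABABABABABABABABB  (len 2049)
step 11: ABABABABABABABABABABABABABABABABABABABABABABABABABABABABAB…BABABABABABABABABABABABABABABABABABABABABABABABABABABABABB  (len 4097)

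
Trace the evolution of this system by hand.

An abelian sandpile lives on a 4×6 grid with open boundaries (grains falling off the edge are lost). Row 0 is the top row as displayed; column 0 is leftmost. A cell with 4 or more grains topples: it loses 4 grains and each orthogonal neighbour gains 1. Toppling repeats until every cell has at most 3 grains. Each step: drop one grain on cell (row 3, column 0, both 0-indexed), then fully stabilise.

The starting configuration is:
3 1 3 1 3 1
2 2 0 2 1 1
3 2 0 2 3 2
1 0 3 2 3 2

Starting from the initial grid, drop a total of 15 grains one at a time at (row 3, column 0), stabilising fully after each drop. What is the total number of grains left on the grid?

43

0) 3 1 3 1 3 1
2 2 0 2 1 1
3 2 0 2 3 2
1 0 3 2 3 2
1) 3 1 3 1 3 1
2 2 0 2 1 1
3 2 0 2 3 2
2 0 3 2 3 2
2) 3 1 3 1 3 1
2 2 0 2 1 1
3 2 0 2 3 2
3 0 3 2 3 2
3) 3 1 3 1 3 1
3 2 0 2 1 1
0 3 0 2 3 2
1 1 3 2 3 2
4) 3 1 3 1 3 1
3 2 0 2 1 1
0 3 0 2 3 2
2 1 3 2 3 2
5) 3 1 3 1 3 1
3 2 0 2 1 1
0 3 0 2 3 2
3 1 3 2 3 2
6) 3 1 3 1 3 1
3 2 0 2 1 1
1 3 0 2 3 2
0 2 3 2 3 2
7) 3 1 3 1 3 1
3 2 0 2 1 1
1 3 0 2 3 2
1 2 3 2 3 2
8) 3 1 3 1 3 1
3 2 0 2 1 1
1 3 0 2 3 2
2 2 3 2 3 2
9) 3 1 3 1 3 1
3 2 0 2 1 1
1 3 0 2 3 2
3 2 3 2 3 2
10) 3 1 3 1 3 1
3 2 0 2 1 1
2 3 0 2 3 2
0 3 3 2 3 2
11) 3 1 3 1 3 1
3 2 0 2 1 1
2 3 0 2 3 2
1 3 3 2 3 2
12) 3 1 3 1 3 1
3 2 0 2 1 1
2 3 0 2 3 2
2 3 3 2 3 2
13) 3 1 3 1 3 1
3 2 0 2 1 1
2 3 0 2 3 2
3 3 3 2 3 2
14) 0 3 3 1 3 1
2 0 1 2 1 1
1 2 2 2 3 2
2 2 0 3 3 2
15) 0 3 3 1 3 1
2 0 1 2 1 1
1 2 2 2 3 2
3 2 0 3 3 2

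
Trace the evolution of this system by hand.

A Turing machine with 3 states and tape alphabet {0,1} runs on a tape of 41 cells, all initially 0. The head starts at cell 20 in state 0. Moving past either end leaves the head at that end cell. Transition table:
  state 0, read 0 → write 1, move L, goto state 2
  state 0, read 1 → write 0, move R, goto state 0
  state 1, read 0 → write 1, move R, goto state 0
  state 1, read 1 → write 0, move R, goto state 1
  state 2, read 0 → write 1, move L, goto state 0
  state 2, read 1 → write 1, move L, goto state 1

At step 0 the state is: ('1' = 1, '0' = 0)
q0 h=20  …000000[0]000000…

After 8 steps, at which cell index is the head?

12

0) q0 h=20  …000000[0]000000…
1) q2 h=19  …000000[0]100000…
2) q0 h=18  …000000[0]110000…
3) q2 h=17  …000000[0]111000…
4) q0 h=16  …000000[0]111100…
5) q2 h=15  …000000[0]111110…
6) q0 h=14  …000000[0]111111…
7) q2 h=13  …000000[0]111111…
8) q0 h=12  …000000[0]111111…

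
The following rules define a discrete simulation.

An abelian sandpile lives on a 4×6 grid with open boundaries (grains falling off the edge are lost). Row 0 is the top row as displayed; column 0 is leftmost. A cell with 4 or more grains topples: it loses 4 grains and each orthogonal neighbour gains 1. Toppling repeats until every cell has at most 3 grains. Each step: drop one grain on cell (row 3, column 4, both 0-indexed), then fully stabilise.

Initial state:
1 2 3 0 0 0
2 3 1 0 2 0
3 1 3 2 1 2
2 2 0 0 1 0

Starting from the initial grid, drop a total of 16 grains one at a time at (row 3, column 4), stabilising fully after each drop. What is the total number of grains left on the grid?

gen 0: 1 2 3 0 0 0
2 3 1 0 2 0
3 1 3 2 1 2
2 2 0 0 1 0
gen 1: 1 2 3 0 0 0
2 3 1 0 2 0
3 1 3 2 1 2
2 2 0 0 2 0
gen 2: 1 2 3 0 0 0
2 3 1 0 2 0
3 1 3 2 1 2
2 2 0 0 3 0
gen 3: 1 2 3 0 0 0
2 3 1 0 2 0
3 1 3 2 2 2
2 2 0 1 0 1
gen 4: 1 2 3 0 0 0
2 3 1 0 2 0
3 1 3 2 2 2
2 2 0 1 1 1
gen 5: 1 2 3 0 0 0
2 3 1 0 2 0
3 1 3 2 2 2
2 2 0 1 2 1
gen 6: 1 2 3 0 0 0
2 3 1 0 2 0
3 1 3 2 2 2
2 2 0 1 3 1
gen 7: 1 2 3 0 0 0
2 3 1 0 2 0
3 1 3 2 3 2
2 2 0 2 0 2
gen 8: 1 2 3 0 0 0
2 3 1 0 2 0
3 1 3 2 3 2
2 2 0 2 1 2
gen 9: 1 2 3 0 0 0
2 3 1 0 2 0
3 1 3 2 3 2
2 2 0 2 2 2
gen 10: 1 2 3 0 0 0
2 3 1 0 2 0
3 1 3 2 3 2
2 2 0 2 3 2
gen 11: 1 2 3 0 0 0
2 3 1 0 3 0
3 1 3 3 0 3
2 2 0 3 1 3
gen 12: 1 2 3 0 0 0
2 3 1 0 3 0
3 1 3 3 0 3
2 2 0 3 2 3
gen 13: 1 2 3 0 0 0
2 3 1 0 3 0
3 1 3 3 0 3
2 2 0 3 3 3
gen 14: 1 2 3 0 0 0
2 3 2 1 3 1
3 2 0 1 3 0
2 2 2 1 2 1
gen 15: 1 2 3 0 0 0
2 3 2 1 3 1
3 2 0 1 3 0
2 2 2 1 3 1
gen 16: 1 2 3 0 1 0
2 3 2 2 0 2
3 2 0 2 1 1
2 2 2 2 1 2

38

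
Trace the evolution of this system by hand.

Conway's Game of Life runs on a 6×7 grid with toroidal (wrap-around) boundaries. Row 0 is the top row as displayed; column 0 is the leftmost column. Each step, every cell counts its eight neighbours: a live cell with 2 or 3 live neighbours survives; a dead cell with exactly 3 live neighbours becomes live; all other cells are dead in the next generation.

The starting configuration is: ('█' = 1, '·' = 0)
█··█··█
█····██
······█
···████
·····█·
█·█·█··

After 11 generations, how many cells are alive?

3

step 0: █··█··█
█····██
······█
···████
·····█·
█·█·█··
step 1: ···██··
·····█·
·······
····█·█
·······
██·███·
step 2: ··██··█
····█··
·····█·
·······
█··█··█
··██·█·
step 3: ··█··█·
···███·
·······
······█
··███·█
██···█·
step 4: ·███·█·
···███·
····██·
···█·█·
·████·█
██···█·
step 5: ██·█·█·
······█
······█
······█
·█·█··█
·····█·
step 6: █···██·
·····██
█····██
·····██
█····██
·█···█·
step 7: █···█··
·······
█···█··
····█··
█···█··
·█·····
step 8: ·······
·······
·······
···███·
·······
██·····
step 9: ·······
·······
····█··
····█··
····█··
·······
step 10: ·······
·······
·······
···███·
·······
·······
step 11: ·······
·······
····█··
····█··
····█··
·······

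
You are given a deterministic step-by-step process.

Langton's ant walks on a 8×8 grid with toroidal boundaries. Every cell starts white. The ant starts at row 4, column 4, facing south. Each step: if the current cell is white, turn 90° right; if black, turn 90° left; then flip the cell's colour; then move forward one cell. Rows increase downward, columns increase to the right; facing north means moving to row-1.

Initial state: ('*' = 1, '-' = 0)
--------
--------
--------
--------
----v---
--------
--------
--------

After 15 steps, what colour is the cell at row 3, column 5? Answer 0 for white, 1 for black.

0) --------
--------
--------
--------
----v---
--------
--------
--------
1) --------
--------
--------
--------
---<*---
--------
--------
--------
2) --------
--------
--------
---^----
---**---
--------
--------
--------
3) --------
--------
--------
---*>---
---**---
--------
--------
--------
4) --------
--------
--------
---**---
---*v---
--------
--------
--------
5) --------
--------
--------
---**---
---*->--
--------
--------
--------
6) --------
--------
--------
---**---
---*-*--
-----v--
--------
--------
7) --------
--------
--------
---**---
---*-*--
----<*--
--------
--------
8) --------
--------
--------
---**---
---*^*--
----**--
--------
--------
9) --------
--------
--------
---**---
---**>--
----**--
--------
--------
10) --------
--------
--------
---**^--
---**---
----**--
--------
--------
11) --------
--------
--------
---***>-
---**---
----**--
--------
--------
12) --------
--------
--------
---****-
---**-v-
----**--
--------
--------
13) --------
--------
--------
---****-
---**<*-
----**--
--------
--------
14) --------
--------
--------
---**^*-
---****-
----**--
--------
--------
15) --------
--------
--------
---*<-*-
---****-
----**--
--------
--------

0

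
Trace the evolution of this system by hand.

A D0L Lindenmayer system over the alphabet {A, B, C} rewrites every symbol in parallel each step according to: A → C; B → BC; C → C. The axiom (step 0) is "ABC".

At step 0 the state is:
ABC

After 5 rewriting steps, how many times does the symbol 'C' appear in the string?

[0] ABC
[1] CBCC
[2] CBCCC
[3] CBCCCC
[4] CBCCCCC
[5] CBCCCCCC

7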